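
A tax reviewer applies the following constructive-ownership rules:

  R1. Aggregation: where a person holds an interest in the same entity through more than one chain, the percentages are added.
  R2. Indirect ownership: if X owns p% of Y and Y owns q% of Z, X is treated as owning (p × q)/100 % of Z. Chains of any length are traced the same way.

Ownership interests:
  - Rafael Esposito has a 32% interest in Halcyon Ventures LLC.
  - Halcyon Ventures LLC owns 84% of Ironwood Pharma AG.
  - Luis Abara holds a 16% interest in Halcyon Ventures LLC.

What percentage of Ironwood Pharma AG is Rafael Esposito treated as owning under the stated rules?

Chain via Halcyon Ventures LLC (R2): 32% × 84% = 26.88% of Ironwood Pharma AG.

26.88%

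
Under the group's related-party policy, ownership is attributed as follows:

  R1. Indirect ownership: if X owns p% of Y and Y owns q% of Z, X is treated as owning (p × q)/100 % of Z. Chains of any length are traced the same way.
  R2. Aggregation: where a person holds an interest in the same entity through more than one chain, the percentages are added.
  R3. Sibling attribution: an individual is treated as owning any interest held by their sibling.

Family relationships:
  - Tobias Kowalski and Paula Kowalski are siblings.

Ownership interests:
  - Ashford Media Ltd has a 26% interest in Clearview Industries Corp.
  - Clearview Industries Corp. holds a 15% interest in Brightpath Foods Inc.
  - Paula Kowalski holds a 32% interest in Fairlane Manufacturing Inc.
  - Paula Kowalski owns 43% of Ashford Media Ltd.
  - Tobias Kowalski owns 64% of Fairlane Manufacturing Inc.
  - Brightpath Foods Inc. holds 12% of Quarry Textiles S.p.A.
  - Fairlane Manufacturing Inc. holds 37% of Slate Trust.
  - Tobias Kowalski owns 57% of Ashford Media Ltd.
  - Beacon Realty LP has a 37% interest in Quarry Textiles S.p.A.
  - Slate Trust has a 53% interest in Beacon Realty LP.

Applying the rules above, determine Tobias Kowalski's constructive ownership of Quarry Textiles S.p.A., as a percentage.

By sibling attribution (R3), Tobias Kowalski is treated as also owning Paula Kowalski's interest in Fairlane Manufacturing Inc, giving 64% + 32% = 96%.
By sibling attribution (R3), Tobias Kowalski is treated as also owning Paula Kowalski's interest in Ashford Media Ltd, giving 57% + 43% = 100%.
Chain via Fairlane Manufacturing Inc. → Slate Trust → Beacon Realty LP (R1): 96% × 37% × 53% × 37% = 6.965472% of Quarry Textiles S.p.A.
Chain via Ashford Media Ltd → Clearview Industries Corp. → Brightpath Foods Inc. (R1): 100% × 26% × 15% × 12% = 0.468% of Quarry Textiles S.p.A.
Aggregating (R2): 6.965472% + 0.468% = 7.433472%.

7.433472%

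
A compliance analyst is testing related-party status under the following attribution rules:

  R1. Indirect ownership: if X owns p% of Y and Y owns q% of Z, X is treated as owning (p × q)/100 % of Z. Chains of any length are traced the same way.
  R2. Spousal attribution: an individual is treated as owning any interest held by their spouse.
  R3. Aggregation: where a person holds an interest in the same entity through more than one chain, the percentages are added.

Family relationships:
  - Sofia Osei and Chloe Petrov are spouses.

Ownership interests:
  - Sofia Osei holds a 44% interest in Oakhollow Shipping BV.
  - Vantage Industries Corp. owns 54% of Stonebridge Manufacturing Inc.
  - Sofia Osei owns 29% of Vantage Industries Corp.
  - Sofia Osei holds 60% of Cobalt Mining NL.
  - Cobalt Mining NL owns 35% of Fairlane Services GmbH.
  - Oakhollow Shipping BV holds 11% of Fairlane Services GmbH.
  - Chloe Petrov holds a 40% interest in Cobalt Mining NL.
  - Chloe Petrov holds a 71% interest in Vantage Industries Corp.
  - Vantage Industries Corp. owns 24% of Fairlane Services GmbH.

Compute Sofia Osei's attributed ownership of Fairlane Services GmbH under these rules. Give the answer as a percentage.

By spousal attribution (R2), Sofia Osei is treated as also owning Chloe Petrov's interest in Cobalt Mining NL, giving 60% + 40% = 100%.
By spousal attribution (R2), Sofia Osei is treated as also owning Chloe Petrov's interest in Vantage Industries Corp, giving 29% + 71% = 100%.
Chain via Cobalt Mining NL (R1): 100% × 35% = 35% of Fairlane Services GmbH.
Chain via Oakhollow Shipping BV (R1): 44% × 11% = 4.84% of Fairlane Services GmbH.
Chain via Vantage Industries Corp. (R1): 100% × 24% = 24% of Fairlane Services GmbH.
Aggregating (R3): 35% + 4.84% + 24% = 63.84%.

63.84%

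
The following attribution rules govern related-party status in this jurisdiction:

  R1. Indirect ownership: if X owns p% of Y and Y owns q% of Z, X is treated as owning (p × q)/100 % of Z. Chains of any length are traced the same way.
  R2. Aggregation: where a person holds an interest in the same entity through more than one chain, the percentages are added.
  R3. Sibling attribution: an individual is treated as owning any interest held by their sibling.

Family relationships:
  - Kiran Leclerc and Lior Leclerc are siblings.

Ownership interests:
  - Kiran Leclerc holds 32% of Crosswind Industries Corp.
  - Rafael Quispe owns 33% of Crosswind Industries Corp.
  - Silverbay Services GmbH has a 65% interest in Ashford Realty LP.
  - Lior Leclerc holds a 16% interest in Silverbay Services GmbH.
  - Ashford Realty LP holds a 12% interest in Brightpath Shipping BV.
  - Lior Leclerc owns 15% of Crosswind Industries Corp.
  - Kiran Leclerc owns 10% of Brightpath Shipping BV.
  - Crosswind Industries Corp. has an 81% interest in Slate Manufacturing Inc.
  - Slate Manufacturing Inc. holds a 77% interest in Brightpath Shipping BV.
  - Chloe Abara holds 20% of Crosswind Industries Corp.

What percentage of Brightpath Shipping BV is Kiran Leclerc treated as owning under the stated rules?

By sibling attribution (R3), Kiran Leclerc is treated as also owning Lior Leclerc's interest in Crosswind Industries Corp, giving 32% + 15% = 47%.
By sibling attribution (R3), Kiran Leclerc is treated as owning Lior Leclerc's 16% interest in Silverbay Services GmbH.
Chain via Crosswind Industries Corp. → Slate Manufacturing Inc. (R1): 47% × 81% × 77% = 29.3139% of Brightpath Shipping BV.
Direct interest in Brightpath Shipping BV: 10%.
Chain via Silverbay Services GmbH → Ashford Realty LP (R1): 16% × 65% × 12% = 1.248% of Brightpath Shipping BV.
Aggregating (R2): 29.3139% + 10% + 1.248% = 40.5619%.

40.5619%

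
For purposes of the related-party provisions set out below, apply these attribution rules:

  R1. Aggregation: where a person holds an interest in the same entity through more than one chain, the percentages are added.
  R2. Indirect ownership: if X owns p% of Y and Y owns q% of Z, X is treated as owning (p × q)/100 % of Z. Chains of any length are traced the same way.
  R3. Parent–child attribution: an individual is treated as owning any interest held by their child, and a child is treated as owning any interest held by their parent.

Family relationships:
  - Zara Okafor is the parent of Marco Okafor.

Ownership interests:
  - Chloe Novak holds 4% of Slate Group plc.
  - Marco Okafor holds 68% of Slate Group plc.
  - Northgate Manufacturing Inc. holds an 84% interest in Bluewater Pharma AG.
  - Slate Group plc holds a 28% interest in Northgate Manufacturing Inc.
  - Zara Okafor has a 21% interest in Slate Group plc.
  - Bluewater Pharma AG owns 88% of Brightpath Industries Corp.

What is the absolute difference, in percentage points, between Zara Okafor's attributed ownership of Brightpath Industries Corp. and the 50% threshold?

By parent–child attribution (R3), Zara Okafor is treated as also owning Marco Okafor's interest in Slate Group plc, giving 21% + 68% = 89%.
Chain via Slate Group plc → Northgate Manufacturing Inc. → Bluewater Pharma AG (R2): 89% × 28% × 84% × 88% = 18.420864% of Brightpath Industries Corp.
18.420864% falls short of the 50% threshold by 31.579136 percentage points.

31.579136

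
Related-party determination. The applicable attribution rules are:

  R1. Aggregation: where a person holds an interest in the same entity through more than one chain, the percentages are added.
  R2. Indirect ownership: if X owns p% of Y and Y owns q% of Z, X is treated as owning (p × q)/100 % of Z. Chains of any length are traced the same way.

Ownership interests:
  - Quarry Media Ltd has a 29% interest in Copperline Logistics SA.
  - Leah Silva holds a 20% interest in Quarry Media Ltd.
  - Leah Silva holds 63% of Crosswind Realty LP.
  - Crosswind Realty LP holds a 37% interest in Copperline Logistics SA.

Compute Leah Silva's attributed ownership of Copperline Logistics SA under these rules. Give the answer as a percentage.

Chain via Quarry Media Ltd (R2): 20% × 29% = 5.8% of Copperline Logistics SA.
Chain via Crosswind Realty LP (R2): 63% × 37% = 23.31% of Copperline Logistics SA.
Aggregating (R1): 5.8% + 23.31% = 29.11%.

29.11%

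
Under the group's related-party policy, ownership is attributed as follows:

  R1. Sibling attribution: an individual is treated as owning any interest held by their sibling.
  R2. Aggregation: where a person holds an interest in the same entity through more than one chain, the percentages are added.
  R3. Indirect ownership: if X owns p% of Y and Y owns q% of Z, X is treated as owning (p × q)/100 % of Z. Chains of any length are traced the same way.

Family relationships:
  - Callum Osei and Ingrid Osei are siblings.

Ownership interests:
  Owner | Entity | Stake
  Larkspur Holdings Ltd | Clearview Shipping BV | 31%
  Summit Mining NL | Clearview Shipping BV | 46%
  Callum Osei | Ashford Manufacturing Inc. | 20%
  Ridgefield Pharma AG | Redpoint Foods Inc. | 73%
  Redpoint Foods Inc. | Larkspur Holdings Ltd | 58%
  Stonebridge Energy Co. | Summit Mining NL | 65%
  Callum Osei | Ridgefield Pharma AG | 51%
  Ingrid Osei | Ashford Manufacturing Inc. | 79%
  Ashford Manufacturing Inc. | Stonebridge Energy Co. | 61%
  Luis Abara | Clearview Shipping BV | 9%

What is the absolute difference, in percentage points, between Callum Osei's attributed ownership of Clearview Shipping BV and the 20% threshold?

By sibling attribution (R1), Callum Osei is treated as also owning Ingrid Osei's interest in Ashford Manufacturing Inc, giving 20% + 79% = 99%.
Chain via Ashford Manufacturing Inc. → Stonebridge Energy Co. → Summit Mining NL (R3): 99% × 61% × 65% × 46% = 18.05661% of Clearview Shipping BV.
Chain via Ridgefield Pharma AG → Redpoint Foods Inc. → Larkspur Holdings Ltd (R3): 51% × 73% × 58% × 31% = 6.693954% of Clearview Shipping BV.
Aggregating (R2): 18.05661% + 6.693954% = 24.750564%.
24.750564% exceeds the 20% threshold by 4.750564 percentage points.

4.750564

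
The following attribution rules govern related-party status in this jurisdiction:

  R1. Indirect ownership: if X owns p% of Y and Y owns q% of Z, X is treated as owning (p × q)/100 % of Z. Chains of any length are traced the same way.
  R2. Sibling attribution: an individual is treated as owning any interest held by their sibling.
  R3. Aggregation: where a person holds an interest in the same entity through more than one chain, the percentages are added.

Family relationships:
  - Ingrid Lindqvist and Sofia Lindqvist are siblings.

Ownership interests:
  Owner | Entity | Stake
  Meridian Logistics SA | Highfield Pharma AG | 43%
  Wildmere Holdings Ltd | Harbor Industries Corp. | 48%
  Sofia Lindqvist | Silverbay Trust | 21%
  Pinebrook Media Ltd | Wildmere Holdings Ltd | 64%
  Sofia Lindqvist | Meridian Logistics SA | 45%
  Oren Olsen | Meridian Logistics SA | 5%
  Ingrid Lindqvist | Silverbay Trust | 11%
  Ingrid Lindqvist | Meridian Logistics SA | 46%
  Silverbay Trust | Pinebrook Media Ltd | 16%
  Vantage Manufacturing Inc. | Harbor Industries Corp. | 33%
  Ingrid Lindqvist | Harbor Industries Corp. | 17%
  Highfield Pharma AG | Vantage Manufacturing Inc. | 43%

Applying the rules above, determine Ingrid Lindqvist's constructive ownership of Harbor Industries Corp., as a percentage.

By sibling attribution (R2), Ingrid Lindqvist is treated as also owning Sofia Lindqvist's interest in Silverbay Trust, giving 11% + 21% = 32%.
By sibling attribution (R2), Ingrid Lindqvist is treated as also owning Sofia Lindqvist's interest in Meridian Logistics SA, giving 46% + 45% = 91%.
Chain via Silverbay Trust → Pinebrook Media Ltd → Wildmere Holdings Ltd (R1): 32% × 16% × 64% × 48% = 1.572864% of Harbor Industries Corp.
Chain via Meridian Logistics SA → Highfield Pharma AG → Vantage Manufacturing Inc. (R1): 91% × 43% × 43% × 33% = 5.552547% of Harbor Industries Corp.
Direct interest in Harbor Industries Corp: 17%.
Aggregating (R3): 1.572864% + 5.552547% + 17% = 24.125411%.

24.125411%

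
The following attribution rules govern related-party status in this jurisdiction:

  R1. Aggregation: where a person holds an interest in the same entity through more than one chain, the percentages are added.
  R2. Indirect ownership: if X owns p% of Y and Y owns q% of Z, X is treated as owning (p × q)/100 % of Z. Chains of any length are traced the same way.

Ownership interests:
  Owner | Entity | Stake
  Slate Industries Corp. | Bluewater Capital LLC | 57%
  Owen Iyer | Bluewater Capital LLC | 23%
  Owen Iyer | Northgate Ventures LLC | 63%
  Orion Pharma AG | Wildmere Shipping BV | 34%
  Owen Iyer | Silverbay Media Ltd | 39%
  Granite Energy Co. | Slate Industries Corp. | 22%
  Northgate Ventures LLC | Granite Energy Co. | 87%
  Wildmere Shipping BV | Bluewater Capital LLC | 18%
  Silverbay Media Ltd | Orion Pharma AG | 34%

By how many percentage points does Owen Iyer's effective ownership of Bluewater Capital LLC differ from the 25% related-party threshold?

Chain via Silverbay Media Ltd → Orion Pharma AG → Wildmere Shipping BV (R2): 39% × 34% × 34% × 18% = 0.811512% of Bluewater Capital LLC.
Chain via Northgate Ventures LLC → Granite Energy Co. → Slate Industries Corp. (R2): 63% × 87% × 22% × 57% = 6.873174% of Bluewater Capital LLC.
Direct interest in Bluewater Capital LLC: 23%.
Aggregating (R1): 0.811512% + 6.873174% + 23% = 30.684686%.
30.684686% exceeds the 25% threshold by 5.684686 percentage points.

5.684686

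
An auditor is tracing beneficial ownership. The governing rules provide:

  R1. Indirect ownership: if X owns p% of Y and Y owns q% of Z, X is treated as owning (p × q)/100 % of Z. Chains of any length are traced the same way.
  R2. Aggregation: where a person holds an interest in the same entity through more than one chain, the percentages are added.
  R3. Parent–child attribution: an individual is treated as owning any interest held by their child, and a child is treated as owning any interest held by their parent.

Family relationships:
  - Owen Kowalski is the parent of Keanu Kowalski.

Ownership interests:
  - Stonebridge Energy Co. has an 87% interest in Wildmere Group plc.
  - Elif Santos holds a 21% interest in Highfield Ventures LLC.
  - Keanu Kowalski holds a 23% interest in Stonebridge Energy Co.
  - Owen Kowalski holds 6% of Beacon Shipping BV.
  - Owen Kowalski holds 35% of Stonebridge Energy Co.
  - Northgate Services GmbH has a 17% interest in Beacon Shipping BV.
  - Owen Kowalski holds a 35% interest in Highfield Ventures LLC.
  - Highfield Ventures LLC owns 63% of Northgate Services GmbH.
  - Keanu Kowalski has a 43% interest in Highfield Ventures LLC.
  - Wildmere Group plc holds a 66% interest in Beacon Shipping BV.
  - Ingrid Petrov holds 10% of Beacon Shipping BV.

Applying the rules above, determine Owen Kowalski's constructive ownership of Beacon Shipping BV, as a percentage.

By parent–child attribution (R3), Owen Kowalski is treated as also owning Keanu Kowalski's interest in Highfield Ventures LLC, giving 35% + 43% = 78%.
By parent–child attribution (R3), Owen Kowalski is treated as also owning Keanu Kowalski's interest in Stonebridge Energy Co, giving 35% + 23% = 58%.
Chain via Highfield Ventures LLC → Northgate Services GmbH (R1): 78% × 63% × 17% = 8.3538% of Beacon Shipping BV.
Chain via Stonebridge Energy Co. → Wildmere Group plc (R1): 58% × 87% × 66% = 33.3036% of Beacon Shipping BV.
Direct interest in Beacon Shipping BV: 6%.
Aggregating (R2): 8.3538% + 33.3036% + 6% = 47.6574%.

47.6574%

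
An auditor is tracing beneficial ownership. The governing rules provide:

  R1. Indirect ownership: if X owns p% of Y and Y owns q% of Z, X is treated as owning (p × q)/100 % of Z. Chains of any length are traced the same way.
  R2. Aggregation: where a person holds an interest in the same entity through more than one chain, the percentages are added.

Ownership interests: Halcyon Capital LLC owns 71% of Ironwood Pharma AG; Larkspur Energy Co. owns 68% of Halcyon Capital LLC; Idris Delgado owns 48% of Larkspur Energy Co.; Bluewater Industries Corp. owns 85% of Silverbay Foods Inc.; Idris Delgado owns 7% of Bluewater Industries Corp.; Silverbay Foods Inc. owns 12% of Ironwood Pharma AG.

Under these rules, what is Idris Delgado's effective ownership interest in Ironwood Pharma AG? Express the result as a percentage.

23.8884%

Chain via Bluewater Industries Corp. → Silverbay Foods Inc. (R1): 7% × 85% × 12% = 0.714% of Ironwood Pharma AG.
Chain via Larkspur Energy Co. → Halcyon Capital LLC (R1): 48% × 68% × 71% = 23.1744% of Ironwood Pharma AG.
Aggregating (R2): 0.714% + 23.1744% = 23.8884%.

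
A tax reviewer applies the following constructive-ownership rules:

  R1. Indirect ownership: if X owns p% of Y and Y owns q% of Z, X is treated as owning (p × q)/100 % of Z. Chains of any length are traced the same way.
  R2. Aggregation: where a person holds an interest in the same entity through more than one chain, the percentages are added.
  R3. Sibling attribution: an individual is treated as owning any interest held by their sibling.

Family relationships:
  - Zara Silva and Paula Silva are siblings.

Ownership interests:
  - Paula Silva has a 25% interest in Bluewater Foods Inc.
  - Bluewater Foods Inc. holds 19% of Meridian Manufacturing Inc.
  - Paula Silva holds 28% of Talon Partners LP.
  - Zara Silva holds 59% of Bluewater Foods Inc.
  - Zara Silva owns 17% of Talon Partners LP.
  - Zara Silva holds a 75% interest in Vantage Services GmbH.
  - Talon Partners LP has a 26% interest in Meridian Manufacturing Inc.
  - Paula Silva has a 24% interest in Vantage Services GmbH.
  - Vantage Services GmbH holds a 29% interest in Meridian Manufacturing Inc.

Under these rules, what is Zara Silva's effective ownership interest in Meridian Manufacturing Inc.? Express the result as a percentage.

56.37%

By sibling attribution (R3), Zara Silva is treated as also owning Paula Silva's interest in Talon Partners LP, giving 17% + 28% = 45%.
By sibling attribution (R3), Zara Silva is treated as also owning Paula Silva's interest in Vantage Services GmbH, giving 75% + 24% = 99%.
By sibling attribution (R3), Zara Silva is treated as also owning Paula Silva's interest in Bluewater Foods Inc, giving 59% + 25% = 84%.
Chain via Talon Partners LP (R1): 45% × 26% = 11.7% of Meridian Manufacturing Inc.
Chain via Vantage Services GmbH (R1): 99% × 29% = 28.71% of Meridian Manufacturing Inc.
Chain via Bluewater Foods Inc. (R1): 84% × 19% = 15.96% of Meridian Manufacturing Inc.
Aggregating (R2): 11.7% + 28.71% + 15.96% = 56.37%.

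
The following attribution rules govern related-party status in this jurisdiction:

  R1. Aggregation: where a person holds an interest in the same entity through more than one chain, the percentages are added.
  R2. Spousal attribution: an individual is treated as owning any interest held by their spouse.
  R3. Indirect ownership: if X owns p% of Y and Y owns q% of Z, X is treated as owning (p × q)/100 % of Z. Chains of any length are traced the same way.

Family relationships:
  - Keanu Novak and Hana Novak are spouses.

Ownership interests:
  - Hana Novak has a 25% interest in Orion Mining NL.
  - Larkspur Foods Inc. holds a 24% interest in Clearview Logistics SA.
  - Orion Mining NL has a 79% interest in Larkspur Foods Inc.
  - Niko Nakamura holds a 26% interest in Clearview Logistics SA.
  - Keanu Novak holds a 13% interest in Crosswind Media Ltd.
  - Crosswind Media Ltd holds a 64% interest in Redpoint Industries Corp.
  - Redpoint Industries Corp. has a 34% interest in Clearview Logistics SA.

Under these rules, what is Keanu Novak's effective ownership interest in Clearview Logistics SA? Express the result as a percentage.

7.5688%

By spousal attribution (R2), Keanu Novak is treated as owning Hana Novak's 25% interest in Orion Mining NL.
Chain via Crosswind Media Ltd → Redpoint Industries Corp. (R3): 13% × 64% × 34% = 2.8288% of Clearview Logistics SA.
Chain via Orion Mining NL → Larkspur Foods Inc. (R3): 25% × 79% × 24% = 4.74% of Clearview Logistics SA.
Aggregating (R1): 2.8288% + 4.74% = 7.5688%.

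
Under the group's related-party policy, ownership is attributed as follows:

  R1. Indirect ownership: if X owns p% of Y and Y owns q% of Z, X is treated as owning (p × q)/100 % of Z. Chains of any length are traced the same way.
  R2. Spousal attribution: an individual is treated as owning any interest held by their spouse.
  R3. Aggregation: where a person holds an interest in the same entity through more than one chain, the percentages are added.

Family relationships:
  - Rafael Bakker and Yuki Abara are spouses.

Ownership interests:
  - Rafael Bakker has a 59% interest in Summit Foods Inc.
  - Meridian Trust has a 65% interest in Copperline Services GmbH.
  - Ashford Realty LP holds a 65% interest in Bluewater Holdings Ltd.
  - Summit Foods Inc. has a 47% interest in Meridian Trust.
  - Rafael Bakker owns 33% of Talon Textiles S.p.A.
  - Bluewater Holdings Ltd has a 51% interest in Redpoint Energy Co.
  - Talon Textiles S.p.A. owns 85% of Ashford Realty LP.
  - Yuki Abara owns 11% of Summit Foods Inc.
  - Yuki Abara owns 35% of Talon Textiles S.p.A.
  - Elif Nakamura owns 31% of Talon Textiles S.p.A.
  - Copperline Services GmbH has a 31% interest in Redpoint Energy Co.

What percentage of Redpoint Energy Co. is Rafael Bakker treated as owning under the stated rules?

25.79005%

By spousal attribution (R2), Rafael Bakker is treated as also owning Yuki Abara's interest in Talon Textiles S.p.A, giving 33% + 35% = 68%.
By spousal attribution (R2), Rafael Bakker is treated as also owning Yuki Abara's interest in Summit Foods Inc, giving 59% + 11% = 70%.
Chain via Talon Textiles S.p.A. → Ashford Realty LP → Bluewater Holdings Ltd (R1): 68% × 85% × 65% × 51% = 19.1607% of Redpoint Energy Co.
Chain via Summit Foods Inc. → Meridian Trust → Copperline Services GmbH (R1): 70% × 47% × 65% × 31% = 6.62935% of Redpoint Energy Co.
Aggregating (R3): 19.1607% + 6.62935% = 25.79005%.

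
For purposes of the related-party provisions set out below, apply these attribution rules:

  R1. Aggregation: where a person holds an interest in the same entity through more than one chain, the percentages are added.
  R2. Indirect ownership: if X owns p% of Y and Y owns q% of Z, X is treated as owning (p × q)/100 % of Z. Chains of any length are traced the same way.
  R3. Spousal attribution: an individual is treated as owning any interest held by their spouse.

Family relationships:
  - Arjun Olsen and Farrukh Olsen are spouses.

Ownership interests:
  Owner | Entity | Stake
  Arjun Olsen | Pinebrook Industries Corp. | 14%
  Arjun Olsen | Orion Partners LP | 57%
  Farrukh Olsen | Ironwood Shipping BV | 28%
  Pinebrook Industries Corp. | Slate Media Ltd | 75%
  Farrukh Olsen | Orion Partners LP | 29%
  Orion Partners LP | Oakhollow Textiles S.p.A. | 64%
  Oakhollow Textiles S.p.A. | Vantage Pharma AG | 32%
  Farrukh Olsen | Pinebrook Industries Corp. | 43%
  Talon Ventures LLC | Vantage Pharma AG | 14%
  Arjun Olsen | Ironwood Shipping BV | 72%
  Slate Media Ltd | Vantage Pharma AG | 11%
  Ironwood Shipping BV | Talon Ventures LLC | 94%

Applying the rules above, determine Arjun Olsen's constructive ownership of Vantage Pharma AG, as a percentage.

35.4753%

By spousal attribution (R3), Arjun Olsen is treated as also owning Farrukh Olsen's interest in Orion Partners LP, giving 57% + 29% = 86%.
By spousal attribution (R3), Arjun Olsen is treated as also owning Farrukh Olsen's interest in Pinebrook Industries Corp, giving 14% + 43% = 57%.
By spousal attribution (R3), Arjun Olsen is treated as also owning Farrukh Olsen's interest in Ironwood Shipping BV, giving 72% + 28% = 100%.
Chain via Orion Partners LP → Oakhollow Textiles S.p.A. (R2): 86% × 64% × 32% = 17.6128% of Vantage Pharma AG.
Chain via Pinebrook Industries Corp. → Slate Media Ltd (R2): 57% × 75% × 11% = 4.7025% of Vantage Pharma AG.
Chain via Ironwood Shipping BV → Talon Ventures LLC (R2): 100% × 94% × 14% = 13.16% of Vantage Pharma AG.
Aggregating (R1): 17.6128% + 4.7025% + 13.16% = 35.4753%.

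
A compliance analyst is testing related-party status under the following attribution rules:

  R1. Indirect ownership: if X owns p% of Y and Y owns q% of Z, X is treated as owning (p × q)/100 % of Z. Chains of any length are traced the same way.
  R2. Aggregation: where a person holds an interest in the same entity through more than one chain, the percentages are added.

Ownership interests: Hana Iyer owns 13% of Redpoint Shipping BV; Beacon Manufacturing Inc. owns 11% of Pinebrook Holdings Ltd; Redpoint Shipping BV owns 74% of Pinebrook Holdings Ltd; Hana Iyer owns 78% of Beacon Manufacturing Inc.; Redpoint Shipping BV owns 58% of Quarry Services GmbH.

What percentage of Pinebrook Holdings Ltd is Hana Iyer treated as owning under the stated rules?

Chain via Redpoint Shipping BV (R1): 13% × 74% = 9.62% of Pinebrook Holdings Ltd.
Chain via Beacon Manufacturing Inc. (R1): 78% × 11% = 8.58% of Pinebrook Holdings Ltd.
Aggregating (R2): 9.62% + 8.58% = 18.2%.

18.2%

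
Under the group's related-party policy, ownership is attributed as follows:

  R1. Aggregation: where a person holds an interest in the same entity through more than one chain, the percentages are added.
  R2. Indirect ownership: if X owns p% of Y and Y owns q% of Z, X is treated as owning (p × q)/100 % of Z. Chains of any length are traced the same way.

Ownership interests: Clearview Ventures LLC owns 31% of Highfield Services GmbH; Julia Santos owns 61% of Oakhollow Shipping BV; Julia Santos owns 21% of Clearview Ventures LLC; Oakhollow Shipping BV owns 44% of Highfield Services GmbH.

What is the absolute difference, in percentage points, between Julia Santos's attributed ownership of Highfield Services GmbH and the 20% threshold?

Chain via Oakhollow Shipping BV (R2): 61% × 44% = 26.84% of Highfield Services GmbH.
Chain via Clearview Ventures LLC (R2): 21% × 31% = 6.51% of Highfield Services GmbH.
Aggregating (R1): 26.84% + 6.51% = 33.35%.
33.35% exceeds the 20% threshold by 13.35 percentage points.

13.35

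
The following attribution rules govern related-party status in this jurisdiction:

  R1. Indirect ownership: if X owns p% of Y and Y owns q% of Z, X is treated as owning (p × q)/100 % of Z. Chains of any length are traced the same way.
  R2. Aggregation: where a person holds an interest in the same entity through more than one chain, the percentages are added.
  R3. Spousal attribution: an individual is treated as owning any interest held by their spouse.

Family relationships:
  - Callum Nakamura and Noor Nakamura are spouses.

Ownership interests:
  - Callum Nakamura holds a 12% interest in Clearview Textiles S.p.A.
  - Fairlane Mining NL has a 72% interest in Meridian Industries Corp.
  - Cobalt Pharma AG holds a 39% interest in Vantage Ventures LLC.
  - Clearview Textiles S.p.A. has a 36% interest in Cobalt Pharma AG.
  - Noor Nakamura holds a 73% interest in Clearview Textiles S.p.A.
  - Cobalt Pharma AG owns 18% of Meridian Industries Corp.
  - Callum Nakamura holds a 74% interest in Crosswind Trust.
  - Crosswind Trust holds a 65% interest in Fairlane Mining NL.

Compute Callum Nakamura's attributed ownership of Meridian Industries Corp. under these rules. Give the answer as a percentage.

By spousal attribution (R3), Callum Nakamura is treated as also owning Noor Nakamura's interest in Clearview Textiles S.p.A, giving 12% + 73% = 85%.
Chain via Crosswind Trust → Fairlane Mining NL (R1): 74% × 65% × 72% = 34.632% of Meridian Industries Corp.
Chain via Clearview Textiles S.p.A. → Cobalt Pharma AG (R1): 85% × 36% × 18% = 5.508% of Meridian Industries Corp.
Aggregating (R2): 34.632% + 5.508% = 40.14%.

40.14%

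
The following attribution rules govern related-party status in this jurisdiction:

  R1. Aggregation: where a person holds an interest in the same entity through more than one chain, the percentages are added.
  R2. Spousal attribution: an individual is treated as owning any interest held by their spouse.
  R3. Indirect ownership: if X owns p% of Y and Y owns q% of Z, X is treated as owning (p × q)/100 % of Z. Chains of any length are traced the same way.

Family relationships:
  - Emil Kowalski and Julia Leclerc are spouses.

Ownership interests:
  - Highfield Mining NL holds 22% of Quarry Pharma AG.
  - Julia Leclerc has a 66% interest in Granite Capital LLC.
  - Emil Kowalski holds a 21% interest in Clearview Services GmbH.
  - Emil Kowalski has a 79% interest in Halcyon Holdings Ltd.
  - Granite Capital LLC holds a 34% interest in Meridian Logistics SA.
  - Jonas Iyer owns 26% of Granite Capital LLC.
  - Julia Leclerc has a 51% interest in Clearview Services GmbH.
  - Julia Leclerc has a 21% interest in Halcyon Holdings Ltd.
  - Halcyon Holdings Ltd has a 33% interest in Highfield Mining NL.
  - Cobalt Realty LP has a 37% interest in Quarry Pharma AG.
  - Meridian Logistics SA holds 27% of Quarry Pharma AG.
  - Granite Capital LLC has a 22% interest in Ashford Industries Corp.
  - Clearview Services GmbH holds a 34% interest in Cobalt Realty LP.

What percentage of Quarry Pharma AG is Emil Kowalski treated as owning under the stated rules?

22.3764%

By spousal attribution (R2), Emil Kowalski is treated as also owning Julia Leclerc's interest in Clearview Services GmbH, giving 21% + 51% = 72%.
By spousal attribution (R2), Emil Kowalski is treated as also owning Julia Leclerc's interest in Halcyon Holdings Ltd, giving 79% + 21% = 100%.
By spousal attribution (R2), Emil Kowalski is treated as owning Julia Leclerc's 66% interest in Granite Capital LLC.
Chain via Clearview Services GmbH → Cobalt Realty LP (R3): 72% × 34% × 37% = 9.0576% of Quarry Pharma AG.
Chain via Halcyon Holdings Ltd → Highfield Mining NL (R3): 100% × 33% × 22% = 7.26% of Quarry Pharma AG.
Chain via Granite Capital LLC → Meridian Logistics SA (R3): 66% × 34% × 27% = 6.0588% of Quarry Pharma AG.
Aggregating (R1): 9.0576% + 7.26% + 6.0588% = 22.3764%.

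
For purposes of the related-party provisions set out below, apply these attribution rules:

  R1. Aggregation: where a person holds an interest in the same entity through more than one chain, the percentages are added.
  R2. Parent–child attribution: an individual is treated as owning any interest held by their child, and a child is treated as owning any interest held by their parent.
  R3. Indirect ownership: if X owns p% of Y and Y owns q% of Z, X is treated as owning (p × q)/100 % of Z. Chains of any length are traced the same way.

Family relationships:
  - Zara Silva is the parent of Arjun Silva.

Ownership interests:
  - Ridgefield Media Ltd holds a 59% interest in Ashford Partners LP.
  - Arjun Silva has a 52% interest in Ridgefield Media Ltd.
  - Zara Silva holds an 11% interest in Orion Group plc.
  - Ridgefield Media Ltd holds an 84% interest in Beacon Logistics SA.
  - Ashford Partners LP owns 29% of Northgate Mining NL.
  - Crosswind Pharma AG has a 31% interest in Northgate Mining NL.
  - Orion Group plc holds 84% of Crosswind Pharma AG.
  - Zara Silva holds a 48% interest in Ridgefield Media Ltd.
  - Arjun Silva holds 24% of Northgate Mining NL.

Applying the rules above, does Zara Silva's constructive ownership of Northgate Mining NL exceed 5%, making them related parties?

Yes

By parent–child attribution (R2), Zara Silva is treated as also owning Arjun Silva's interest in Ridgefield Media Ltd, giving 48% + 52% = 100%.
By parent–child attribution (R2), Zara Silva is treated as owning Arjun Silva's 24% interest in Northgate Mining NL.
Chain via Ridgefield Media Ltd → Ashford Partners LP (R3): 100% × 59% × 29% = 17.11% of Northgate Mining NL.
Chain via Orion Group plc → Crosswind Pharma AG (R3): 11% × 84% × 31% = 2.8644% of Northgate Mining NL.
Direct interest in Northgate Mining NL: 24%.
Aggregating (R1): 17.11% + 2.8644% + 24% = 43.9744%.
43.9744% exceeds the 5% threshold, so Zara is a related party to Northgate Mining NL.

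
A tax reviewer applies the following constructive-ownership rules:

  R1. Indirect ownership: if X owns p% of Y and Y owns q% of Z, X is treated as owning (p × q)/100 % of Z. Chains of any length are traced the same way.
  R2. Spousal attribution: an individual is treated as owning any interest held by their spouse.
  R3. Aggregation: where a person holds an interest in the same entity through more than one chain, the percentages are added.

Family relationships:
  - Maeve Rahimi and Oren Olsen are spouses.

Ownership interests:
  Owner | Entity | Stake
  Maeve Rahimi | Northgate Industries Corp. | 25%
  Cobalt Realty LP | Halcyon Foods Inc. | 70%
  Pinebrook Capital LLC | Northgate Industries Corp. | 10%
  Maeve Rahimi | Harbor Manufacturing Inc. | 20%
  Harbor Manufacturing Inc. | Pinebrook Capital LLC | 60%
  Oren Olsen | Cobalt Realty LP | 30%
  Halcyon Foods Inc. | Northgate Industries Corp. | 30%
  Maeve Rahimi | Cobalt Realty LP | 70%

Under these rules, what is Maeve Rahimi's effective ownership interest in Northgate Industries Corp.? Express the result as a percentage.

By spousal attribution (R2), Maeve Rahimi is treated as also owning Oren Olsen's interest in Cobalt Realty LP, giving 70% + 30% = 100%.
Chain via Harbor Manufacturing Inc. → Pinebrook Capital LLC (R1): 20% × 60% × 10% = 1.2% of Northgate Industries Corp.
Chain via Cobalt Realty LP → Halcyon Foods Inc. (R1): 100% × 70% × 30% = 21% of Northgate Industries Corp.
Direct interest in Northgate Industries Corp: 25%.
Aggregating (R3): 1.2% + 21% + 25% = 47.2%.

47.2%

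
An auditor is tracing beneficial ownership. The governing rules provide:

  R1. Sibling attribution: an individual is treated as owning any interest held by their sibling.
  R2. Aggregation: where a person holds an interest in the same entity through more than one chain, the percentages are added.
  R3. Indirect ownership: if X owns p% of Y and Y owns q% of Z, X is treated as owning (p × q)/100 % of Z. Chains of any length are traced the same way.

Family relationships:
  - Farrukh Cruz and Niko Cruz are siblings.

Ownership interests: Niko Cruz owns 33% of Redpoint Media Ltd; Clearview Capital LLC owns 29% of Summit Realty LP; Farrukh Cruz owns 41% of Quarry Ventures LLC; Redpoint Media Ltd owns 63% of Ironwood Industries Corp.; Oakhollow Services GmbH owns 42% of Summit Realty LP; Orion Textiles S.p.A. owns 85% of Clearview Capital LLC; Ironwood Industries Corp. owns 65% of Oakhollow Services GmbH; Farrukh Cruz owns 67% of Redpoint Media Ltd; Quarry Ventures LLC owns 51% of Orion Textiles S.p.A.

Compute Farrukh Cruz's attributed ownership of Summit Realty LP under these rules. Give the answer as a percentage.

22.353315%

By sibling attribution (R1), Farrukh Cruz is treated as also owning Niko Cruz's interest in Redpoint Media Ltd, giving 67% + 33% = 100%.
Chain via Quarry Ventures LLC → Orion Textiles S.p.A. → Clearview Capital LLC (R3): 41% × 51% × 85% × 29% = 5.154315% of Summit Realty LP.
Chain via Redpoint Media Ltd → Ironwood Industries Corp. → Oakhollow Services GmbH (R3): 100% × 63% × 65% × 42% = 17.199% of Summit Realty LP.
Aggregating (R2): 5.154315% + 17.199% = 22.353315%.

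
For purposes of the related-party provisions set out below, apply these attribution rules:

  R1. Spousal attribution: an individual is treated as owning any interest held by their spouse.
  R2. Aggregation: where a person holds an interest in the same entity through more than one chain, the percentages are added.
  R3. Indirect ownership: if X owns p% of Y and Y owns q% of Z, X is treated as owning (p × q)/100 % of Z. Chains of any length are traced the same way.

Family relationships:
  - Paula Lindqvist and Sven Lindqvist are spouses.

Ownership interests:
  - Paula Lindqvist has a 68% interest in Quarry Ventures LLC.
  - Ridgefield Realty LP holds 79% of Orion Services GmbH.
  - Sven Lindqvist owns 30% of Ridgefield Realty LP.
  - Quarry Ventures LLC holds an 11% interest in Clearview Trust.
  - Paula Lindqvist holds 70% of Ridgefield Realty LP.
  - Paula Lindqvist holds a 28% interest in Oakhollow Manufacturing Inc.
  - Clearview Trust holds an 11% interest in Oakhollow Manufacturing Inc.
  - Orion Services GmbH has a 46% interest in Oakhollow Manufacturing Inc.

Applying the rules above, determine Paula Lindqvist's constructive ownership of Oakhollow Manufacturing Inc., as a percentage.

65.1628%

By spousal attribution (R1), Paula Lindqvist is treated as also owning Sven Lindqvist's interest in Ridgefield Realty LP, giving 70% + 30% = 100%.
Chain via Ridgefield Realty LP → Orion Services GmbH (R3): 100% × 79% × 46% = 36.34% of Oakhollow Manufacturing Inc.
Chain via Quarry Ventures LLC → Clearview Trust (R3): 68% × 11% × 11% = 0.8228% of Oakhollow Manufacturing Inc.
Direct interest in Oakhollow Manufacturing Inc: 28%.
Aggregating (R2): 36.34% + 0.8228% + 28% = 65.1628%.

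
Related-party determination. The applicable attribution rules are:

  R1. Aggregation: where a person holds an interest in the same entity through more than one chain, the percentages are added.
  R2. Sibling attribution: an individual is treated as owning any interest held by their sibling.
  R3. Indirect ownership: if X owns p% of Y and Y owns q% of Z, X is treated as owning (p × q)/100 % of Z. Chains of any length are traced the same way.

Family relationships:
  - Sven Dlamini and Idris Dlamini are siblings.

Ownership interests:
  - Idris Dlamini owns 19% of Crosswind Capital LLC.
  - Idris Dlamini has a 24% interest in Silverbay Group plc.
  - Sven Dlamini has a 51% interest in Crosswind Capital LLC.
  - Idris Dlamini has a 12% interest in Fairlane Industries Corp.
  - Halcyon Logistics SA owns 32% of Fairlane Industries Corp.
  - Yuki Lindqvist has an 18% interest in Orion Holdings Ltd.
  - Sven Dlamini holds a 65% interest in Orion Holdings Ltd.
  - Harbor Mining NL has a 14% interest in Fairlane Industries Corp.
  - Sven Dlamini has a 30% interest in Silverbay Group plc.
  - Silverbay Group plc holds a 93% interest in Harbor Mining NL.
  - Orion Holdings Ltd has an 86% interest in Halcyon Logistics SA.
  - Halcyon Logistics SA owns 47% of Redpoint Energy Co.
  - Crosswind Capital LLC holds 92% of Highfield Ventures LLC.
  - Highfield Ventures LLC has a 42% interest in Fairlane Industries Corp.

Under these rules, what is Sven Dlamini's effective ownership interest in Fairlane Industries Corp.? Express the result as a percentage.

63.9668%

By sibling attribution (R2), Sven Dlamini is treated as also owning Idris Dlamini's interest in Crosswind Capital LLC, giving 51% + 19% = 70%.
By sibling attribution (R2), Sven Dlamini is treated as also owning Idris Dlamini's interest in Silverbay Group plc, giving 30% + 24% = 54%.
By sibling attribution (R2), Sven Dlamini is treated as owning Idris Dlamini's 12% interest in Fairlane Industries Corp.
Chain via Orion Holdings Ltd → Halcyon Logistics SA (R3): 65% × 86% × 32% = 17.888% of Fairlane Industries Corp.
Chain via Crosswind Capital LLC → Highfield Ventures LLC (R3): 70% × 92% × 42% = 27.048% of Fairlane Industries Corp.
Chain via Silverbay Group plc → Harbor Mining NL (R3): 54% × 93% × 14% = 7.0308% of Fairlane Industries Corp.
Direct interest in Fairlane Industries Corp: 12%.
Aggregating (R1): 17.888% + 27.048% + 7.0308% + 12% = 63.9668%.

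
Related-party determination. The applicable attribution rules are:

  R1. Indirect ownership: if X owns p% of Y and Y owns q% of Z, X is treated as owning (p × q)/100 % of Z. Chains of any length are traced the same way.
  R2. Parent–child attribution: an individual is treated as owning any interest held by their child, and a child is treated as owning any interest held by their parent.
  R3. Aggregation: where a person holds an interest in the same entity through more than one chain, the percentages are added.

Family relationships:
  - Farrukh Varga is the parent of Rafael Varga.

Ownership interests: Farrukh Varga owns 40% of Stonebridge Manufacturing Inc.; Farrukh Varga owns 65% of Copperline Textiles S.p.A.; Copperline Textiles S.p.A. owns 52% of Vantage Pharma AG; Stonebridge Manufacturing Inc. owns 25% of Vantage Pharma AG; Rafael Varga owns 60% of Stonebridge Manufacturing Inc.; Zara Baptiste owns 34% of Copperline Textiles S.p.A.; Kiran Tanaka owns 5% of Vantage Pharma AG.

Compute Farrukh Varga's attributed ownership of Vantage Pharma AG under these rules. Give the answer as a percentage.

By parent–child attribution (R2), Farrukh Varga is treated as also owning Rafael Varga's interest in Stonebridge Manufacturing Inc, giving 40% + 60% = 100%.
Chain via Copperline Textiles S.p.A. (R1): 65% × 52% = 33.8% of Vantage Pharma AG.
Chain via Stonebridge Manufacturing Inc. (R1): 100% × 25% = 25% of Vantage Pharma AG.
Aggregating (R3): 33.8% + 25% = 58.8%.

58.8%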